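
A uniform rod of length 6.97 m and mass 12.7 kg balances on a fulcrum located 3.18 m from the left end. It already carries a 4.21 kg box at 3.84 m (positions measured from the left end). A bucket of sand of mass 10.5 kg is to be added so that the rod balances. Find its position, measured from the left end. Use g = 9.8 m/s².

About the fulcrum (at 3.18 m from the left end):
Beam weight: 12.7 × 9.8 = 124.5 N down at 3.485 m → arm 0.305 m, τ = 124.5 × 0.305 = 37.97 N·m clockwise.
Box: 4.21 × 9.8 = 41.26 N down at 3.84 m → arm 0.66 m, τ = 41.26 × 0.66 = 27.23 N·m clockwise.
Net moment of existing loads = 65.2 N·m clockwise.
The bucket of sand weighs 10.5 × 9.8 = 102.9 N and must supply an equal counterclockwise moment, so its lever arm about the fulcrum is 65.2 / 102.9 = 0.634 m.
That puts it at 3.18 − 0.634 = 2.55 m from the left end.

x ≈ 2.55 m from the left end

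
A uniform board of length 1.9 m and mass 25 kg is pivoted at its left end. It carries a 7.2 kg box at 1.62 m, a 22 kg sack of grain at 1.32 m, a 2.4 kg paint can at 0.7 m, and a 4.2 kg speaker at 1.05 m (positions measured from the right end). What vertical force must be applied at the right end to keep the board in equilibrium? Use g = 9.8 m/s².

F ≈ 232 N

Taking torques about the left end:
Beam weight: 25 × 9.8 = 245 N down at 0.95 m → arm 0.95 m, τ = 245 × 0.95 = 232.8 N·m clockwise.
Box: 7.2 × 9.8 = 70.56 N down at 1.62 m → arm 0.28 m, τ = 70.56 × 0.28 = 19.76 N·m clockwise.
Sack of grain: 22 × 9.8 = 215.6 N down at 1.32 m → arm 0.58 m, τ = 215.6 × 0.58 = 125 N·m clockwise.
Paint can: 2.4 × 9.8 = 23.52 N down at 0.7 m → arm 1.2 m, τ = 23.52 × 1.2 = 28.22 N·m clockwise.
Speaker: 4.2 × 9.8 = 41.16 N down at 1.05 m → arm 0.85 m, τ = 41.16 × 0.85 = 34.99 N·m clockwise.
Net moment of the loads = 440.8 N·m clockwise.
The upward force F acts at the right end, arm 1.9 m, giving F × 1.9 counterclockwise.
Setting net torque to zero: F × 1.9 = 440.8 → F = 440.8 / 1.9 = 232 N.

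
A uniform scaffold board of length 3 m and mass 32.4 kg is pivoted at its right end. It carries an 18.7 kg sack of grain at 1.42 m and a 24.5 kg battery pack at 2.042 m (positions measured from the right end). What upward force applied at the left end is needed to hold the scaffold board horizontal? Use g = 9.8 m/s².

Choose the right end as the axis so the unknown pivot reaction has zero arm there.
Beam weight: 32.4 × 9.8 = 317.5 N down at 1.5 m → arm 1.5 m, τ = 317.5 × 1.5 = 476.2 N·m counterclockwise.
Sack of grain: 18.7 × 9.8 = 183.3 N down at 1.42 m → arm 1.42 m, τ = 183.3 × 1.42 = 260.3 N·m counterclockwise.
Battery pack: 24.5 × 9.8 = 240.1 N down at 2.042 m → arm 2.042 m, τ = 240.1 × 2.042 = 490.3 N·m counterclockwise.
Net moment of the loads = 1227 N·m counterclockwise.
The upward force F acts at the left end, arm 3 m, giving F × 3 clockwise.
Setting net torque to zero: F × 3 = 1227 → F = 1227 / 3 = 409 N.

F ≈ 409 N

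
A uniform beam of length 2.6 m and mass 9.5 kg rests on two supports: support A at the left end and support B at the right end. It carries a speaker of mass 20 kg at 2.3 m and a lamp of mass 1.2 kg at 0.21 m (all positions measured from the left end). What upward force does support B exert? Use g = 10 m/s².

R_B ≈ 225 N

About support A:
Beam weight: 9.5 × 10 = 95 N down at 1.3 m → arm 1.3 m, τ = 95 × 1.3 = 123.5 N·m clockwise.
Speaker: 20 × 10 = 200 N down at 2.3 m → arm 2.3 m, τ = 200 × 2.3 = 460 N·m clockwise.
Lamp: 1.2 × 10 = 12 N down at 0.21 m → arm 0.21 m, τ = 12 × 0.21 = 2.52 N·m clockwise.
Net load moment about support A = 586 N·m clockwise.
Reaction R at support B is upward at 2.6 m, arm 2.6 m → moment R × 2.6 counterclockwise.
Balancing moments: R × 2.6 = 586, giving R = 225 N.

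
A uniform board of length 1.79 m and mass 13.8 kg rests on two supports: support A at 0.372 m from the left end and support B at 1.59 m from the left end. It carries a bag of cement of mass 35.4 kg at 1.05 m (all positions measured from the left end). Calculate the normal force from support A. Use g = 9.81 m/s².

R_A ≈ 231 N

Take moments about support B.
Beam weight: 13.8 × 9.81 = 135.4 N down at 0.895 m → arm 0.695 m, τ = 135.4 × 0.695 = 94.1 N·m counterclockwise.
Bag of cement: 35.4 × 9.81 = 347.3 N down at 1.05 m → arm 0.54 m, τ = 347.3 × 0.54 = 187.5 N·m counterclockwise.
Net load moment about support B = 281.6 N·m counterclockwise.
Reaction R at support A is upward at 0.372 m, arm 1.218 m → moment R × 1.218 clockwise.
Στ = 0 ⇒ R × 1.218 = 281.6 ⇒ R = 231 N.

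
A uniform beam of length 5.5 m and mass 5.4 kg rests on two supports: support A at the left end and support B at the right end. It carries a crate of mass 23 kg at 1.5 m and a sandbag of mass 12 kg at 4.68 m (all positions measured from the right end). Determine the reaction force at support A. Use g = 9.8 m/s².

Take moments about support B.
Beam weight: 5.4 × 9.8 = 52.92 N down at 2.75 m → arm 2.75 m, τ = 52.92 × 2.75 = 145.5 N·m counterclockwise.
Crate: 23 × 9.8 = 225.4 N down at 1.5 m → arm 1.5 m, τ = 225.4 × 1.5 = 338.1 N·m counterclockwise.
Sandbag: 12 × 9.8 = 117.6 N down at 4.68 m → arm 4.68 m, τ = 117.6 × 4.68 = 550.4 N·m counterclockwise.
Net load moment about support B = 1034 N·m counterclockwise.
Reaction R at support A is upward at 5.5 m, arm 5.5 m → moment R × 5.5 clockwise.
Setting net torque to zero: R × 5.5 = 1034 → R = 188 N.

R_A ≈ 188 N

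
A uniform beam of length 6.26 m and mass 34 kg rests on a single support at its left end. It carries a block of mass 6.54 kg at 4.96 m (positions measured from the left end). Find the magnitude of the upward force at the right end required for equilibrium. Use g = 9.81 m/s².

F ≈ 218 N

Sum moments about the left end (the unknown pivot reaction has zero arm there).
Beam weight: 34 × 9.81 = 333.5 N down at 3.13 m → arm 3.13 m, τ = 333.5 × 3.13 = 1044 N·m clockwise.
Block: 6.54 × 9.81 = 64.16 N down at 4.96 m → arm 4.96 m, τ = 64.16 × 4.96 = 318.2 N·m clockwise.
Net moment of the loads = 1362 N·m clockwise.
The upward force F acts at the right end, arm 6.26 m, giving F × 6.26 counterclockwise.
For rotational equilibrium, F × 6.26 = 1362, so F = 1362 / 6.26 = 218 N.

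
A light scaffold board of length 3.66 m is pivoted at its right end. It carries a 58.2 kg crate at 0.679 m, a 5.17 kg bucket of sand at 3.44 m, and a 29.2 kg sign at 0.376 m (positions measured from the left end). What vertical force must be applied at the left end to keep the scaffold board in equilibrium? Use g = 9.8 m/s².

F ≈ 724 N

About the right end:
Crate: 58.2 × 9.8 = 570.4 N down at 0.679 m → arm 2.981 m, τ = 570.4 × 2.981 = 1700 N·m counterclockwise.
Bucket of sand: 5.17 × 9.8 = 50.67 N down at 3.44 m → arm 0.22 m, τ = 50.67 × 0.22 = 11.15 N·m counterclockwise.
Sign: 29.2 × 9.8 = 286.2 N down at 0.376 m → arm 3.284 m, τ = 286.2 × 3.284 = 939.9 N·m counterclockwise.
Net moment of the loads = 2651 N·m counterclockwise.
The upward force F acts at the left end, arm 3.66 m, giving F × 3.66 clockwise.
Balancing moments: F × 3.66 = 2651, giving F = 2651 / 3.66 = 724 N.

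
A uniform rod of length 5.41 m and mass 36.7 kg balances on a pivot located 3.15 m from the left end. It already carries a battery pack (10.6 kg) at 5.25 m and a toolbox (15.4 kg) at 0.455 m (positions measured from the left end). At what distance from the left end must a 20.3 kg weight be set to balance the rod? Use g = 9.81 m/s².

x ≈ 4.9 m from the left end

About the pivot (at 3.15 m from the left end):
Beam weight: 36.7 × 9.81 = 360 N down at 2.705 m → arm 0.445 m, τ = 360 × 0.445 = 160.2 N·m counterclockwise.
Battery pack: 10.6 × 9.81 = 104 N down at 5.25 m → arm 2.1 m, τ = 104 × 2.1 = 218.4 N·m clockwise.
Toolbox: 15.4 × 9.81 = 151.1 N down at 0.455 m → arm 2.695 m, τ = 151.1 × 2.695 = 407.2 N·m counterclockwise.
Net moment of existing loads = 349 N·m counterclockwise.
The weight weighs 20.3 × 9.81 = 199.1 N and must supply an equal clockwise moment, so its lever arm about the pivot is 349 / 199.1 = 1.75 m.
That puts it at 3.15 + 1.75 = 4.9 m from the left end.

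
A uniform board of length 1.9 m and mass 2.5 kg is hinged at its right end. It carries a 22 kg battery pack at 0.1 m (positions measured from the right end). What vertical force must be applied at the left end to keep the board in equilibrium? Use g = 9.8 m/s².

F ≈ 23.6 N

Choose the right end as the axis so the unknown pivot reaction has zero arm there.
Beam weight: 2.5 × 9.8 = 24.5 N down at 0.95 m → arm 0.95 m, τ = 24.5 × 0.95 = 23.27 N·m counterclockwise.
Battery pack: 22 × 9.8 = 215.6 N down at 0.1 m → arm 0.1 m, τ = 215.6 × 0.1 = 21.56 N·m counterclockwise.
Net moment of the loads = 44.83 N·m counterclockwise.
The upward force F acts at the left end, arm 1.9 m, giving F × 1.9 clockwise.
Setting net torque to zero: F × 1.9 = 44.83 → F = 44.83 / 1.9 = 23.6 N.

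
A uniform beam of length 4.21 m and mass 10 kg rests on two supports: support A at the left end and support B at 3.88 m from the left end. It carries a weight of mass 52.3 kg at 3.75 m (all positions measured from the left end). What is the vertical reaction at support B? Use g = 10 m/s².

R_B ≈ 560 N

Choose support A as the axis so its reaction then has zero moment arm.
Beam weight: 10 × 10 = 100 N down at 2.105 m → arm 2.105 m, τ = 100 × 2.105 = 210.5 N·m clockwise.
Weight: 52.3 × 10 = 523 N down at 3.75 m → arm 3.75 m, τ = 523 × 3.75 = 1961 N·m clockwise.
Net load moment about support A = 2172 N·m clockwise.
Reaction R at support B is upward at 3.88 m, arm 3.88 m → moment R × 3.88 counterclockwise.
For rotational equilibrium, R × 3.88 = 2172, so R = 560 N.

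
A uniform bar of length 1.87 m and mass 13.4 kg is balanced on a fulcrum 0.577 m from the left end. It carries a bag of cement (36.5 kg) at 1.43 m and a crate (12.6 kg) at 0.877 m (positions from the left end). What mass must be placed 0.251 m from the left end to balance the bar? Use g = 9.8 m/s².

Choose the fulcrum (at 0.577 m from the left end) as the axis so the support reaction has zero arm there.
Beam weight: 13.4 × 9.8 = 131.3 N down at 0.935 m → arm 0.358 m, τ = 131.3 × 0.358 = 47.01 N·m clockwise.
Bag of cement: 36.5 × 9.8 = 357.7 N down at 1.43 m → arm 0.853 m, τ = 357.7 × 0.853 = 305.1 N·m clockwise.
Crate: 12.6 × 9.8 = 123.5 N down at 0.877 m → arm 0.3 m, τ = 123.5 × 0.3 = 37.05 N·m clockwise.
Net moment of known loads = 389.2 N·m clockwise.
An unknown mass m at 0.251 m has arm 0.326 m; its moment is m·g·0.326 counterclockwise.
For rotational equilibrium, m × 9.8 × 0.326 = 389.2, so m = 389.2 / (9.8 × 0.326) = 122 kg.

m ≈ 122 kg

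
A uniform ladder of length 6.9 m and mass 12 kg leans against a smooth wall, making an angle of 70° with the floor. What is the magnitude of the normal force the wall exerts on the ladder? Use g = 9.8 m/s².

Take moments about the foot of the ladder.
Ladder weight 12×9.8 = 117.6 N acts at 3.45 m along the ladder; its horizontal arm is 3.45·cos70° = 1.18 m → τ = 138.8 N·m clockwise.
Wall normal N acts horizontally at the top; its moment arm is the height L sinθ = 6.9·sin70° = 6.484 m, counterclockwise.
Setting net torque to zero: N × 6.484 = 138.8 → N = 21.4 N.

N_wall ≈ 21.4 N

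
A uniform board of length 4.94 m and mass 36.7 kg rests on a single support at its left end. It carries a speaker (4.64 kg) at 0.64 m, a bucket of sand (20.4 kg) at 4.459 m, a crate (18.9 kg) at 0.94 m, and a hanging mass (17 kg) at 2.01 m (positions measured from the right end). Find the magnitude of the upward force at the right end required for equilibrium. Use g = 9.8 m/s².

Taking torques about the left end:
Beam weight: 36.7 × 9.8 = 359.7 N down at 2.47 m → arm 2.47 m, τ = 359.7 × 2.47 = 888.5 N·m clockwise.
Speaker: 4.64 × 9.8 = 45.47 N down at 0.64 m → arm 4.3 m, τ = 45.47 × 4.3 = 195.5 N·m clockwise.
Bucket of sand: 20.4 × 9.8 = 199.9 N down at 4.459 m → arm 0.481 m, τ = 199.9 × 0.481 = 96.15 N·m clockwise.
Crate: 18.9 × 9.8 = 185.2 N down at 0.94 m → arm 4 m, τ = 185.2 × 4 = 740.8 N·m clockwise.
Hanging mass: 17 × 9.8 = 166.6 N down at 2.01 m → arm 2.93 m, τ = 166.6 × 2.93 = 488.1 N·m clockwise.
Net moment of the loads = 2409 N·m clockwise.
The upward force F acts at the right end, arm 4.94 m, giving F × 4.94 counterclockwise.
Στ = 0 ⇒ F × 4.94 = 2409 ⇒ F = 2409 / 4.94 = 488 N.

F ≈ 488 N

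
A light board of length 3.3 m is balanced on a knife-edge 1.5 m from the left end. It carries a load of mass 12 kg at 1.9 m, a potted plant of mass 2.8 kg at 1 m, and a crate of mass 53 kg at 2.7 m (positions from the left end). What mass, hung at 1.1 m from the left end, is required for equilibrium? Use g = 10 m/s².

About the knife-edge (at 1.5 m from the left end):
Load: 12 × 10 = 120 N down at 1.9 m → arm 0.4 m, τ = 120 × 0.4 = 48 N·m clockwise.
Potted plant: 2.8 × 10 = 28 N down at 1 m → arm 0.5 m, τ = 28 × 0.5 = 14 N·m counterclockwise.
Crate: 53 × 10 = 530 N down at 2.7 m → arm 1.2 m, τ = 530 × 1.2 = 636 N·m clockwise.
Net moment of known loads = 670 N·m clockwise.
An unknown mass m at 1.1 m has arm 0.4 m; its moment is m·g·0.4 counterclockwise.
Στ = 0 ⇒ m × 10 × 0.4 = 670 ⇒ m = 670 / (10 × 0.4) = 168 kg.

m ≈ 168 kg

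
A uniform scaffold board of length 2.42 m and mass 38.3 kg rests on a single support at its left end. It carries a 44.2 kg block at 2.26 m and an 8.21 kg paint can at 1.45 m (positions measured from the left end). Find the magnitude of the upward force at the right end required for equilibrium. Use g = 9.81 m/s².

F ≈ 641 N

About the left end:
Beam weight: 38.3 × 9.81 = 375.7 N down at 1.21 m → arm 1.21 m, τ = 375.7 × 1.21 = 454.6 N·m clockwise.
Block: 44.2 × 9.81 = 433.6 N down at 2.26 m → arm 2.26 m, τ = 433.6 × 2.26 = 979.9 N·m clockwise.
Paint can: 8.21 × 9.81 = 80.54 N down at 1.45 m → arm 1.45 m, τ = 80.54 × 1.45 = 116.8 N·m clockwise.
Net moment of the loads = 1551 N·m clockwise.
The upward force F acts at the right end, arm 2.42 m, giving F × 2.42 counterclockwise.
For rotational equilibrium, F × 2.42 = 1551, so F = 1551 / 2.42 = 641 N.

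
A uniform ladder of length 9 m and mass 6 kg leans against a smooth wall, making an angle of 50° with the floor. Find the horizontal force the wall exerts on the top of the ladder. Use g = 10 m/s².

N_wall ≈ 25.2 N

About the foot of the ladder:
Ladder weight 6×10 = 60 N acts at 4.5 m along the ladder; its horizontal arm is 4.5·cos50° = 2.893 m → τ = 173.6 N·m clockwise.
Wall normal N acts horizontally at the top; its moment arm is the height L sinθ = 9·sin50° = 6.894 m, counterclockwise.
For rotational equilibrium, N × 6.894 = 173.6, so N = 25.2 N.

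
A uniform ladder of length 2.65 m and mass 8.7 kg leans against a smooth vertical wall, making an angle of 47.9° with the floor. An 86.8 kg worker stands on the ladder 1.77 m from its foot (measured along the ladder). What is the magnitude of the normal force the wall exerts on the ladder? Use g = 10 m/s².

Sum moments about the foot of the ladder (the floor normal and friction both act there and drop out).
Ladder weight 8.7×10 = 87 N acts at 1.325 m along the ladder; its horizontal arm is 1.325·cos47.9° = 0.8883 m → τ = 77.28 N·m clockwise.
Worker: 86.8×10 = 868 N at 1.77 m → arm 1.187 m → τ = 1030 N·m clockwise.
Wall normal N acts horizontally at the top; its moment arm is the height L sinθ = 2.65·sin47.9° = 1.966 m, counterclockwise.
Στ = 0 ⇒ N × 1.966 = 1107 ⇒ N = 563 N.

N_wall ≈ 563 N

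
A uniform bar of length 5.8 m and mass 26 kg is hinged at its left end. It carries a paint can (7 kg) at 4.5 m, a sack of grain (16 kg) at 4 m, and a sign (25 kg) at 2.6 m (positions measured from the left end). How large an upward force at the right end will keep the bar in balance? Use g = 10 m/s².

F ≈ 407 N

Sum moments about the left end (the unknown pivot reaction has zero arm there).
Beam weight: 26 × 10 = 260 N down at 2.9 m → arm 2.9 m, τ = 260 × 2.9 = 754 N·m clockwise.
Paint can: 7 × 10 = 70 N down at 4.5 m → arm 4.5 m, τ = 70 × 4.5 = 315 N·m clockwise.
Sack of grain: 16 × 10 = 160 N down at 4 m → arm 4 m, τ = 160 × 4 = 640 N·m clockwise.
Sign: 25 × 10 = 250 N down at 2.6 m → arm 2.6 m, τ = 250 × 2.6 = 650 N·m clockwise.
Net moment of the loads = 2359 N·m clockwise.
The upward force F acts at the right end, arm 5.8 m, giving F × 5.8 counterclockwise.
Στ = 0 ⇒ F × 5.8 = 2359 ⇒ F = 2359 / 5.8 = 407 N.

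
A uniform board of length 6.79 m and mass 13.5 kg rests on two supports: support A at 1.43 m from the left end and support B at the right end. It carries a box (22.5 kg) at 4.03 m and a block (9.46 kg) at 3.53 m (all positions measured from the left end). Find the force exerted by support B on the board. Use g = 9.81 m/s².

R_B ≈ 192 N

About support A:
Beam weight: 13.5 × 9.81 = 132.4 N down at 3.395 m → arm 1.965 m, τ = 132.4 × 1.965 = 260.2 N·m clockwise.
Box: 22.5 × 9.81 = 220.7 N down at 4.03 m → arm 2.6 m, τ = 220.7 × 2.6 = 573.8 N·m clockwise.
Block: 9.46 × 9.81 = 92.8 N down at 3.53 m → arm 2.1 m, τ = 92.8 × 2.1 = 194.9 N·m clockwise.
Net load moment about support A = 1029 N·m clockwise.
Reaction R at support B is upward at 6.79 m, arm 5.36 m → moment R × 5.36 counterclockwise.
Στ = 0 ⇒ R × 5.36 = 1029 ⇒ R = 192 N.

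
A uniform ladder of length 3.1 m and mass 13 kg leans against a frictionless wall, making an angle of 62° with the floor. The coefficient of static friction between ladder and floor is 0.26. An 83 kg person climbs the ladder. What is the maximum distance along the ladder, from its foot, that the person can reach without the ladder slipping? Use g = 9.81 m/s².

d ≈ 1.51 m

Sum moments about the foot of the ladder (the floor normal and friction both act there and drop out).
Ladder weight 13×9.81 = 127.5 N acts at 1.55 m along the ladder; its horizontal arm is 1.55·cos62° = 0.7277 m → τ = 92.78 N·m clockwise.
Person weight 83×9.81 = 814.2 N at distance d → arm d·cos62° → τ = 814.2·d·0.4695 clockwise.
Wall normal N at the top has arm L sinθ = 2.737 m counterclockwise, so Στ = 0 gives N·2.737 = 92.78 + 382.3·d.
ΣFy = 0 ⇒ N_floor = 941.7 N, so the maximum friction is μ_s·N_floor = 0.26×941.7 = 244.8 N. ΣFx = 0 ⇒ N_wall = f, so at the slipping point N = 244.8 N.
Substituting: 244.8×2.737 = 92.78 + 382.3·d ⇒ d = (670 − 92.78) / 382.3 = 1.51 m.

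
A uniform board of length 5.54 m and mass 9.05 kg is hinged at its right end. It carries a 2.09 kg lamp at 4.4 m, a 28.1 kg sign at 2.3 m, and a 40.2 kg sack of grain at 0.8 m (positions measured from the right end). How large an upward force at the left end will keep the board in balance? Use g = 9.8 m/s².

F ≈ 232 N

Take moments about the right end.
Beam weight: 9.05 × 9.8 = 88.69 N down at 2.77 m → arm 2.77 m, τ = 88.69 × 2.77 = 245.7 N·m counterclockwise.
Lamp: 2.09 × 9.8 = 20.48 N down at 4.4 m → arm 4.4 m, τ = 20.48 × 4.4 = 90.11 N·m counterclockwise.
Sign: 28.1 × 9.8 = 275.4 N down at 2.3 m → arm 2.3 m, τ = 275.4 × 2.3 = 633.4 N·m counterclockwise.
Sack of grain: 40.2 × 9.8 = 394 N down at 0.8 m → arm 0.8 m, τ = 394 × 0.8 = 315.2 N·m counterclockwise.
Net moment of the loads = 1284 N·m counterclockwise.
The upward force F acts at the left end, arm 5.54 m, giving F × 5.54 clockwise.
For rotational equilibrium, F × 5.54 = 1284, so F = 1284 / 5.54 = 232 N.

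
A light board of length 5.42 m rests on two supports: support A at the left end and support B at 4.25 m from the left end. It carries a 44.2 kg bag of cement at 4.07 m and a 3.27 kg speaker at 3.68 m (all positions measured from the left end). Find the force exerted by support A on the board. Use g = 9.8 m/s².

R_A ≈ 22.6 N

Choose support B as the axis so its reaction then has zero moment arm.
Bag of cement: 44.2 × 9.8 = 433.2 N down at 4.07 m → arm 0.18 m, τ = 433.2 × 0.18 = 77.98 N·m counterclockwise.
Speaker: 3.27 × 9.8 = 32.05 N down at 3.68 m → arm 0.57 m, τ = 32.05 × 0.57 = 18.27 N·m counterclockwise.
Net load moment about support B = 96.25 N·m counterclockwise.
Reaction R at support A is upward at 0 m, arm 4.25 m → moment R × 4.25 clockwise.
For rotational equilibrium, R × 4.25 = 96.25, so R = 22.6 N.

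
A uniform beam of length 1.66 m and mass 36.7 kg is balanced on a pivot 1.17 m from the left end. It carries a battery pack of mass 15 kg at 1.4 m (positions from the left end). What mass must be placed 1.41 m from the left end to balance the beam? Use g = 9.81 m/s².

Taking torques about the pivot (at 1.17 m from the left end):
Beam weight: 36.7 × 9.81 = 360 N down at 0.83 m → arm 0.34 m, τ = 360 × 0.34 = 122.4 N·m counterclockwise.
Battery pack: 15 × 9.81 = 147.2 N down at 1.4 m → arm 0.23 m, τ = 147.2 × 0.23 = 33.86 N·m clockwise.
Net moment of known loads = 88.54 N·m counterclockwise.
An unknown mass m at 1.41 m has arm 0.24 m; its moment is m·g·0.24 clockwise.
Στ = 0 ⇒ m × 9.81 × 0.24 = 88.54 ⇒ m = 88.54 / (9.81 × 0.24) = 37.6 kg.

m ≈ 37.6 kg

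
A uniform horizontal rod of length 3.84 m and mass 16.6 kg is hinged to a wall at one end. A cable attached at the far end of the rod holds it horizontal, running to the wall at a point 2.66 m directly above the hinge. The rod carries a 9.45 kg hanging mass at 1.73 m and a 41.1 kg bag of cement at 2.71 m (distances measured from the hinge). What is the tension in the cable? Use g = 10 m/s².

Sum moments about the hinge (the unknown hinge reaction has zero arm there).
Beam weight: 16.6 × 10 = 166 N down at 1.92 m → arm 1.92 m, τ = 166 × 1.92 = 318.7 N·m clockwise.
Hanging mass: 9.45 × 10 = 94.5 N down at 1.73 m → arm 1.73 m, τ = 94.5 × 1.73 = 163.5 N·m clockwise.
Bag of cement: 41.1 × 10 = 411 N down at 2.71 m → arm 2.71 m, τ = 411 × 2.71 = 1114 N·m clockwise.
Total clockwise load moment = 1596 N·m.
The cable tension T acts at 3.84 m; only its component perpendicular to the rod, T sinθ, produces torque. sinθ = h/√(h²+d²) = 2.66/√(2.66²+3.84²) = 0.5694.
Στ = 0 ⇒ T × 3.84 × 0.5694 = 1596 ⇒ T = 1596 / 2.186 = 730 N.

T ≈ 730 N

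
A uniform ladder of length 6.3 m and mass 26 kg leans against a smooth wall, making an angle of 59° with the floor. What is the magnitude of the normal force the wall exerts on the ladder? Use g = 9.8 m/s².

N_wall ≈ 76.5 N

About the foot of the ladder:
Ladder weight 26×9.8 = 254.8 N acts at 3.15 m along the ladder; its horizontal arm is 3.15·cos59° = 1.622 m → τ = 413.3 N·m clockwise.
Wall normal N acts horizontally at the top; its moment arm is the height L sinθ = 6.3·sin59° = 5.4 m, counterclockwise.
Balancing moments: N × 5.4 = 413.3, giving N = 76.5 N.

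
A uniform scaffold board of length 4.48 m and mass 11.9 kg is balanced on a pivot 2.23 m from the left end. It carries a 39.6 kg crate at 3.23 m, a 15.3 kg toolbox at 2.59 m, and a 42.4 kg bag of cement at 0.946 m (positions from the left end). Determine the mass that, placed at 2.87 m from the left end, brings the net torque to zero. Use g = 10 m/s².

m ≈ 14.4 kg

About the pivot (at 2.23 m from the left end):
Beam weight: 11.9 × 10 = 119 N down at 2.24 m → arm 0.01 m, τ = 119 × 0.01 = 1.19 N·m clockwise.
Crate: 39.6 × 10 = 396 N down at 3.23 m → arm 1 m, τ = 396 × 1 = 396 N·m clockwise.
Toolbox: 15.3 × 10 = 153 N down at 2.59 m → arm 0.36 m, τ = 153 × 0.36 = 55.08 N·m clockwise.
Bag of cement: 42.4 × 10 = 424 N down at 0.946 m → arm 1.284 m, τ = 424 × 1.284 = 544.4 N·m counterclockwise.
Net moment of known loads = 92.13 N·m counterclockwise.
An unknown mass m at 2.87 m has arm 0.64 m; its moment is m·g·0.64 clockwise.
Στ = 0 ⇒ m × 10 × 0.64 = 92.13 ⇒ m = 92.13 / (10 × 0.64) = 14.4 kg.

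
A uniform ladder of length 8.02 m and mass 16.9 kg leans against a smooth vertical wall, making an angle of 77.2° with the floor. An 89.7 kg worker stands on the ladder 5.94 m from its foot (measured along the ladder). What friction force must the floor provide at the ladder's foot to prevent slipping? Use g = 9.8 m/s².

f ≈ 167 N

About the foot of the ladder:
Ladder weight 16.9×9.8 = 165.6 N acts at 4.01 m along the ladder; its horizontal arm is 4.01·cos77.2° = 0.8884 m → τ = 147.1 N·m clockwise.
Worker: 89.7×9.8 = 879.1 N at 5.94 m → arm 1.316 m → τ = 1157 N·m clockwise.
Wall normal N acts horizontally at the top; its moment arm is the height L sinθ = 8.02·sin77.2° = 7.821 m, counterclockwise.
For rotational equilibrium, N × 7.821 = 1304, so N = 167 N.
ΣFx = 0: friction at the foot balances the wall's push, so f = N_wall = 167 N.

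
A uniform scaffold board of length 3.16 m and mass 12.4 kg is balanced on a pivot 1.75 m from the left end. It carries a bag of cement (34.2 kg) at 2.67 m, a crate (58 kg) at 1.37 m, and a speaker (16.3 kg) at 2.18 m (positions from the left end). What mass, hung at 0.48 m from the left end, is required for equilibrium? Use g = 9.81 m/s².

Take moments about the pivot (at 1.75 m from the left end).
Beam weight: 12.4 × 9.81 = 121.6 N down at 1.58 m → arm 0.17 m, τ = 121.6 × 0.17 = 20.67 N·m counterclockwise.
Bag of cement: 34.2 × 9.81 = 335.5 N down at 2.67 m → arm 0.92 m, τ = 335.5 × 0.92 = 308.7 N·m clockwise.
Crate: 58 × 9.81 = 569 N down at 1.37 m → arm 0.38 m, τ = 569 × 0.38 = 216.2 N·m counterclockwise.
Speaker: 16.3 × 9.81 = 159.9 N down at 2.18 m → arm 0.43 m, τ = 159.9 × 0.43 = 68.76 N·m clockwise.
Net moment of known loads = 140.6 N·m clockwise.
An unknown mass m at 0.48 m has arm 1.27 m; its moment is m·g·1.27 counterclockwise.
For rotational equilibrium, m × 9.81 × 1.27 = 140.6, so m = 140.6 / (9.81 × 1.27) = 11.3 kg.

m ≈ 11.3 kg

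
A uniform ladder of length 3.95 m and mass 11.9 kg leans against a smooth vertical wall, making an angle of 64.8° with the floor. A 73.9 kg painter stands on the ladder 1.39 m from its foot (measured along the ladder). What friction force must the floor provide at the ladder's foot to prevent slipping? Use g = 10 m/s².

f ≈ 150 N

Choose the foot of the ladder as the axis so the floor normal and friction both act there and drop out.
Ladder weight 11.9×10 = 119 N acts at 1.975 m along the ladder; its horizontal arm is 1.975·cos64.8° = 0.8409 m → τ = 100.1 N·m clockwise.
Painter: 73.9×10 = 739 N at 1.39 m → arm 0.5918 m → τ = 437.3 N·m clockwise.
Wall normal N acts horizontally at the top; its moment arm is the height L sinθ = 3.95·sin64.8° = 3.574 m, counterclockwise.
For rotational equilibrium, N × 3.574 = 537.4, so N = 150 N.
ΣFx = 0: friction at the foot balances the wall's push, so f = N_wall = 150 N.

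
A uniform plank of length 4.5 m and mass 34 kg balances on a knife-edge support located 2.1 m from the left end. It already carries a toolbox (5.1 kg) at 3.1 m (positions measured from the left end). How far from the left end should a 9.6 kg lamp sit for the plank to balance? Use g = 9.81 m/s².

x ≈ 1.04 m from the left end

About the knife-edge support (at 2.1 m from the left end):
Beam weight: 34 × 9.81 = 333.5 N down at 2.25 m → arm 0.15 m, τ = 333.5 × 0.15 = 50.02 N·m clockwise.
Toolbox: 5.1 × 9.81 = 50.03 N down at 3.1 m → arm 1 m, τ = 50.03 × 1 = 50.03 N·m clockwise.
Net moment of existing loads = 100.1 N·m clockwise.
The lamp weighs 9.6 × 9.81 = 94.18 N and must supply an equal counterclockwise moment, so its lever arm about the knife-edge support is 100.1 / 94.18 = 1.06 m.
That puts it at 2.1 − 1.06 = 1.04 m from the left end.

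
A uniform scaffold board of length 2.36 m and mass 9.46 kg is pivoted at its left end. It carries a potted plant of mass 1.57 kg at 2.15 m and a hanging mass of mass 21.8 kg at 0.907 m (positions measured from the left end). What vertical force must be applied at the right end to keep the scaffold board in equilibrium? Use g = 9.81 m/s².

F ≈ 143 N

Choose the left end as the axis so the unknown pivot reaction has zero arm there.
Beam weight: 9.46 × 9.81 = 92.8 N down at 1.18 m → arm 1.18 m, τ = 92.8 × 1.18 = 109.5 N·m clockwise.
Potted plant: 1.57 × 9.81 = 15.4 N down at 2.15 m → arm 2.15 m, τ = 15.4 × 2.15 = 33.11 N·m clockwise.
Hanging mass: 21.8 × 9.81 = 213.9 N down at 0.907 m → arm 0.907 m, τ = 213.9 × 0.907 = 194 N·m clockwise.
Net moment of the loads = 336.6 N·m clockwise.
The upward force F acts at the right end, arm 2.36 m, giving F × 2.36 counterclockwise.
Setting net torque to zero: F × 2.36 = 336.6 → F = 336.6 / 2.36 = 143 N.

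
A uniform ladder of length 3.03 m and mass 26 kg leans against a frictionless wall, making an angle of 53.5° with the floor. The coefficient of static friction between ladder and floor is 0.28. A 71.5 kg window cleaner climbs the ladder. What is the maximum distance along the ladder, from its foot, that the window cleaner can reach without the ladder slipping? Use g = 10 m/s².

d ≈ 1.01 m

Take moments about the foot of the ladder.
Ladder weight 26×10 = 260 N acts at 1.515 m along the ladder; its horizontal arm is 1.515·cos53.5° = 0.9012 m → τ = 234.3 N·m clockwise.
Window cleaner weight 71.5×10 = 715 N at distance d → arm d·cos53.5° → τ = 715·d·0.5948 clockwise.
Wall normal N at the top has arm L sinθ = 2.436 m counterclockwise, so Στ = 0 gives N·2.436 = 234.3 + 425.3·d.
ΣFy = 0 ⇒ N_floor = 975 N, so the maximum friction is μ_s·N_floor = 0.28×975 = 273 N. ΣFx = 0 ⇒ N_wall = f, so at the slipping point N = 273 N.
Substituting: 273×2.436 = 234.3 + 425.3·d ⇒ d = (665 − 234.3) / 425.3 = 1.01 m.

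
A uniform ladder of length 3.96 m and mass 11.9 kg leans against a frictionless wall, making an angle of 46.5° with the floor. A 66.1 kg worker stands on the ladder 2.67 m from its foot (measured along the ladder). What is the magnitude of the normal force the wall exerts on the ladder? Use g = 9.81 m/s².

Choose the foot of the ladder as the axis so the floor normal and friction both act there and drop out.
Ladder weight 11.9×9.81 = 116.7 N acts at 1.98 m along the ladder; its horizontal arm is 1.98·cos46.5° = 1.363 m → τ = 159.1 N·m clockwise.
Worker: 66.1×9.81 = 648.4 N at 2.67 m → arm 1.838 m → τ = 1192 N·m clockwise.
Wall normal N acts horizontally at the top; its moment arm is the height L sinθ = 3.96·sin46.5° = 2.872 m, counterclockwise.
Balancing moments: N × 2.872 = 1351, giving N = 470 N.

N_wall ≈ 470 N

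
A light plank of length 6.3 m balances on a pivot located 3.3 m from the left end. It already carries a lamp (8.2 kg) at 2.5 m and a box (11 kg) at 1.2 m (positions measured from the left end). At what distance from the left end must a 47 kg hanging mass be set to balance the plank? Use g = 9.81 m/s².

x ≈ 3.93 m from the left end

Choose the pivot (at 3.3 m from the left end) as the axis so the support reaction has zero arm there.
Lamp: 8.2 × 9.81 = 80.44 N down at 2.5 m → arm 0.8 m, τ = 80.44 × 0.8 = 64.35 N·m counterclockwise.
Box: 11 × 9.81 = 107.9 N down at 1.2 m → arm 2.1 m, τ = 107.9 × 2.1 = 226.6 N·m counterclockwise.
Net moment of existing loads = 290.9 N·m counterclockwise.
The hanging mass weighs 47 × 9.81 = 461.1 N and must supply an equal clockwise moment, so its lever arm about the pivot is 290.9 / 461.1 = 0.631 m.
That puts it at 3.3 + 0.631 = 3.93 m from the left end.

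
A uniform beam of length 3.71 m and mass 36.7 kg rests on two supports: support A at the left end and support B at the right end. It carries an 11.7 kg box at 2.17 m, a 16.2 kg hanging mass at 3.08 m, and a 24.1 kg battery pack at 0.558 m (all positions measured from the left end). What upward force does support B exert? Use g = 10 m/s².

Taking torques about support A:
Beam weight: 36.7 × 10 = 367 N down at 1.855 m → arm 1.855 m, τ = 367 × 1.855 = 680.8 N·m clockwise.
Box: 11.7 × 10 = 117 N down at 2.17 m → arm 2.17 m, τ = 117 × 2.17 = 253.9 N·m clockwise.
Hanging mass: 16.2 × 10 = 162 N down at 3.08 m → arm 3.08 m, τ = 162 × 3.08 = 499 N·m clockwise.
Battery pack: 24.1 × 10 = 241 N down at 0.558 m → arm 0.558 m, τ = 241 × 0.558 = 134.5 N·m clockwise.
Net load moment about support A = 1568 N·m clockwise.
Reaction R at support B is upward at 3.71 m, arm 3.71 m → moment R × 3.71 counterclockwise.
Setting net torque to zero: R × 3.71 = 1568 → R = 423 N.

R_B ≈ 423 N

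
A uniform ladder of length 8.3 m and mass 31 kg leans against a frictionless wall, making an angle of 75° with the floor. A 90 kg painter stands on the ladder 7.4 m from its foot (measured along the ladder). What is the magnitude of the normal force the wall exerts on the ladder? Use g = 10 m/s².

Sum moments about the foot of the ladder (the floor normal and friction both act there and drop out).
Ladder weight 31×10 = 310 N acts at 4.15 m along the ladder; its horizontal arm is 4.15·cos75° = 1.074 m → τ = 332.9 N·m clockwise.
Painter: 90×10 = 900 N at 7.4 m → arm 1.915 m → τ = 1724 N·m clockwise.
Wall normal N acts horizontally at the top; its moment arm is the height L sinθ = 8.3·sin75° = 8.017 m, counterclockwise.
Στ = 0 ⇒ N × 8.017 = 2057 ⇒ N = 257 N.

N_wall ≈ 257 N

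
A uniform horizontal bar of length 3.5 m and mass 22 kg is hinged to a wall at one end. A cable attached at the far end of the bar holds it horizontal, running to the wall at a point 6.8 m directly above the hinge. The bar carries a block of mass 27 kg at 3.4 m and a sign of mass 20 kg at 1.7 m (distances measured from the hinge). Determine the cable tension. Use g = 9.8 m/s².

Choose the hinge as the axis so the unknown hinge reaction has zero arm there.
Beam weight: 22 × 9.8 = 215.6 N down at 1.75 m → arm 1.75 m, τ = 215.6 × 1.75 = 377.3 N·m clockwise.
Block: 27 × 9.8 = 264.6 N down at 3.4 m → arm 3.4 m, τ = 264.6 × 3.4 = 899.6 N·m clockwise.
Sign: 20 × 9.8 = 196 N down at 1.7 m → arm 1.7 m, τ = 196 × 1.7 = 333.2 N·m clockwise.
Total clockwise load moment = 1610 N·m.
The cable tension T acts at 3.5 m; only its component perpendicular to the bar, T sinθ, produces torque. sinθ = h/√(h²+d²) = 6.8/√(6.8²+3.5²) = 0.8891.
Balancing moments: T × 3.5 × 0.8891 = 1610, giving T = 1610 / 3.112 = 517 N.

T ≈ 517 N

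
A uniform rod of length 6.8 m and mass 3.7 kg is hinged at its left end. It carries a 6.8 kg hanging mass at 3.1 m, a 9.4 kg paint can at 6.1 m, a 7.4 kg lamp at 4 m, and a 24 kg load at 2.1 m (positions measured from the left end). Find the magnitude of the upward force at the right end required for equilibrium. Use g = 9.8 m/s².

F ≈ 246 N

Take moments about the left end.
Beam weight: 3.7 × 9.8 = 36.26 N down at 3.4 m → arm 3.4 m, τ = 36.26 × 3.4 = 123.3 N·m clockwise.
Hanging mass: 6.8 × 9.8 = 66.64 N down at 3.1 m → arm 3.1 m, τ = 66.64 × 3.1 = 206.6 N·m clockwise.
Paint can: 9.4 × 9.8 = 92.12 N down at 6.1 m → arm 6.1 m, τ = 92.12 × 6.1 = 561.9 N·m clockwise.
Lamp: 7.4 × 9.8 = 72.52 N down at 4 m → arm 4 m, τ = 72.52 × 4 = 290.1 N·m clockwise.
Load: 24 × 9.8 = 235.2 N down at 2.1 m → arm 2.1 m, τ = 235.2 × 2.1 = 493.9 N·m clockwise.
Net moment of the loads = 1676 N·m clockwise.
The upward force F acts at the right end, arm 6.8 m, giving F × 6.8 counterclockwise.
Setting net torque to zero: F × 6.8 = 1676 → F = 1676 / 6.8 = 246 N.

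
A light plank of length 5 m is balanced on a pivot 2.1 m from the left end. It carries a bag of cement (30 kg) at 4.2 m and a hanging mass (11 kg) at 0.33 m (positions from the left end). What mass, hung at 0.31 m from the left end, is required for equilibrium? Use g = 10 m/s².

m ≈ 24.3 kg

Sum moments about the pivot (at 2.1 m from the left end) (the support reaction has zero arm there).
Bag of cement: 30 × 10 = 300 N down at 4.2 m → arm 2.1 m, τ = 300 × 2.1 = 630 N·m clockwise.
Hanging mass: 11 × 10 = 110 N down at 0.33 m → arm 1.77 m, τ = 110 × 1.77 = 194.7 N·m counterclockwise.
Net moment of known loads = 435.3 N·m clockwise.
An unknown mass m at 0.31 m has arm 1.79 m; its moment is m·g·1.79 counterclockwise.
Στ = 0 ⇒ m × 10 × 1.79 = 435.3 ⇒ m = 435.3 / (10 × 1.79) = 24.3 kg.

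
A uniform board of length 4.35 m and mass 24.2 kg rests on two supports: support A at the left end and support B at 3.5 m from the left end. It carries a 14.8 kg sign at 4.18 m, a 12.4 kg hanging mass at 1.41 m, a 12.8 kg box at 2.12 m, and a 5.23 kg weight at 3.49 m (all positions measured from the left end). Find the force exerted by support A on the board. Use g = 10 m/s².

Taking torques about support B:
Beam weight: 24.2 × 10 = 242 N down at 2.175 m → arm 1.325 m, τ = 242 × 1.325 = 320.6 N·m counterclockwise.
Sign: 14.8 × 10 = 148 N down at 4.18 m → arm 0.68 m, τ = 148 × 0.68 = 100.6 N·m clockwise.
Hanging mass: 12.4 × 10 = 124 N down at 1.41 m → arm 2.09 m, τ = 124 × 2.09 = 259.2 N·m counterclockwise.
Box: 12.8 × 10 = 128 N down at 2.12 m → arm 1.38 m, τ = 128 × 1.38 = 176.6 N·m counterclockwise.
Weight: 5.23 × 10 = 52.3 N down at 3.49 m → arm 0.01 m, τ = 52.3 × 0.01 = 0.523 N·m counterclockwise.
Net load moment about support B = 656.3 N·m counterclockwise.
Reaction R at support A is upward at 0 m, arm 3.5 m → moment R × 3.5 clockwise.
Στ = 0 ⇒ R × 3.5 = 656.3 ⇒ R = 188 N.

R_A ≈ 188 N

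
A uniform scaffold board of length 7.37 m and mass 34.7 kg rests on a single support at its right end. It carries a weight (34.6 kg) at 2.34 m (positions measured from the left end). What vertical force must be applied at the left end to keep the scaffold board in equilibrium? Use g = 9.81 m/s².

F ≈ 402 N

Taking torques about the right end:
Beam weight: 34.7 × 9.81 = 340.4 N down at 3.685 m → arm 3.685 m, τ = 340.4 × 3.685 = 1254 N·m counterclockwise.
Weight: 34.6 × 9.81 = 339.4 N down at 2.34 m → arm 5.03 m, τ = 339.4 × 5.03 = 1707 N·m counterclockwise.
Net moment of the loads = 2961 N·m counterclockwise.
The upward force F acts at the left end, arm 7.37 m, giving F × 7.37 clockwise.
For rotational equilibrium, F × 7.37 = 2961, so F = 2961 / 7.37 = 402 N.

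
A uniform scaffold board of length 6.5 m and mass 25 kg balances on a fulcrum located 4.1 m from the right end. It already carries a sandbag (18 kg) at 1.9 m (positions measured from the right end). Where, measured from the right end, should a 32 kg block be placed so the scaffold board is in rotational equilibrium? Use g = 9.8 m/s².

Take moments about the fulcrum (at 4.1 m from the right end).
Beam weight: 25 × 9.8 = 245 N down at 3.25 m → arm 0.85 m, τ = 245 × 0.85 = 208.2 N·m clockwise.
Sandbag: 18 × 9.8 = 176.4 N down at 1.9 m → arm 2.2 m, τ = 176.4 × 2.2 = 388.1 N·m clockwise.
Net moment of existing loads = 596.3 N·m clockwise.
The block weighs 32 × 9.8 = 313.6 N and must supply an equal counterclockwise moment, so its lever arm about the fulcrum is 596.3 / 313.6 = 1.9 m.
That puts it at 4.1 + 1.9 = 6 m from the right end.

x ≈ 6 m from the right end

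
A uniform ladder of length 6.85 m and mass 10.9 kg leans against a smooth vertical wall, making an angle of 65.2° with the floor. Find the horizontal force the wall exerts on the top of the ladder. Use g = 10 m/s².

Sum moments about the foot of the ladder (the floor normal and friction both act there and drop out).
Ladder weight 10.9×10 = 109 N acts at 3.425 m along the ladder; its horizontal arm is 3.425·cos65.2° = 1.437 m → τ = 156.6 N·m clockwise.
Wall normal N acts horizontally at the top; its moment arm is the height L sinθ = 6.85·sin65.2° = 6.218 m, counterclockwise.
Στ = 0 ⇒ N × 6.218 = 156.6 ⇒ N = 25.2 N.

N_wall ≈ 25.2 N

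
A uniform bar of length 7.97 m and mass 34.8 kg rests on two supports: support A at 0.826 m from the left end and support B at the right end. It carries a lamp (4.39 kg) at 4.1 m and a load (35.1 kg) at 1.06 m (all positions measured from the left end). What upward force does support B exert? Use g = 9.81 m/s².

Take moments about support A.
Beam weight: 34.8 × 9.81 = 341.4 N down at 3.985 m → arm 3.159 m, τ = 341.4 × 3.159 = 1078 N·m clockwise.
Lamp: 4.39 × 9.81 = 43.07 N down at 4.1 m → arm 3.274 m, τ = 43.07 × 3.274 = 141 N·m clockwise.
Load: 35.1 × 9.81 = 344.3 N down at 1.06 m → arm 0.234 m, τ = 344.3 × 0.234 = 80.57 N·m clockwise.
Net load moment about support A = 1300 N·m clockwise.
Reaction R at support B is upward at 7.97 m, arm 7.144 m → moment R × 7.144 counterclockwise.
Balancing moments: R × 7.144 = 1300, giving R = 182 N.

R_B ≈ 182 N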